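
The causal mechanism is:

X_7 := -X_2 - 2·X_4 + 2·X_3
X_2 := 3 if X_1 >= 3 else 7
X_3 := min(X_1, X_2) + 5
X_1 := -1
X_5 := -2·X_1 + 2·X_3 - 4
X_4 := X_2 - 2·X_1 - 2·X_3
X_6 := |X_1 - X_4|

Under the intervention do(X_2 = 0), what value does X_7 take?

Under do(X_2=0), the mechanism X_2 := 3 if X_1 >= 3 else 7 is discarded; X_2 is fixed at 0.
X_3 = min(X_1, X_2) + 5  [with X_1=-1, X_2=0]  = 4
X_4 = X_2 - 2·X_1 - 2·X_3  [with X_2=0, X_1=-1, X_3=4]  = -6
X_7 = -X_2 - 2·X_4 + 2·X_3  [with X_2=0, X_4=-6, X_3=4]  = 20

20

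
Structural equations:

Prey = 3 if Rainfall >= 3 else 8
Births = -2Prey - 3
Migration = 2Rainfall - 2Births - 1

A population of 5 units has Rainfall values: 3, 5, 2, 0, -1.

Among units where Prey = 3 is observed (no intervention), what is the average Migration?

25

Observing Prey=3 restricts to units where Prey's equation naturally yields 3: Rainfall ∈ {3, 5}. In that subpopulation Migration = 23, 27, mean 25.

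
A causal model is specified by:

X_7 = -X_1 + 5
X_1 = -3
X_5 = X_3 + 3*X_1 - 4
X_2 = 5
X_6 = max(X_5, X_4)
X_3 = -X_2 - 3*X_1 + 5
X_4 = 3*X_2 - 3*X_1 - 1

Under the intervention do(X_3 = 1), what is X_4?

23

The intervention breaks the incoming arrows to X_3: X_3 = -X_2 - 3*X_1 + 5 no longer applies, and X_3 = 1.
X_4 is not downstream of the intervention, so its value is determined by the original equations.
X_4 = 3*X_2 - 3*X_1 - 1  [with X_2=5, X_1=-3]  = 23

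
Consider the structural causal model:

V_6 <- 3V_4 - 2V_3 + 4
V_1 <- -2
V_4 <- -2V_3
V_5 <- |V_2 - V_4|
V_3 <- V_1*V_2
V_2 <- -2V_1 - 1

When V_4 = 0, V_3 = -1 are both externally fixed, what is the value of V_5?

The joint intervention fixes V_4 = 0, V_3 = -1, removing each variable's own equation.
V_2 = -2V_1 - 1  [with V_1=-2]  = 3
V_5 = |V_2 - V_4|  [with V_2=3, V_4=0]  = 3

3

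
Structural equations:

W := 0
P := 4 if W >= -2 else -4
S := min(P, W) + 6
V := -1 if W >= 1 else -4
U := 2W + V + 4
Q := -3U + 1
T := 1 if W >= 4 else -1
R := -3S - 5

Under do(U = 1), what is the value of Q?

-2

The intervention breaks the incoming arrows to U: U := 2W + V + 4 no longer applies, and U = 1.
Q = -3U + 1  [with U=1]  = -2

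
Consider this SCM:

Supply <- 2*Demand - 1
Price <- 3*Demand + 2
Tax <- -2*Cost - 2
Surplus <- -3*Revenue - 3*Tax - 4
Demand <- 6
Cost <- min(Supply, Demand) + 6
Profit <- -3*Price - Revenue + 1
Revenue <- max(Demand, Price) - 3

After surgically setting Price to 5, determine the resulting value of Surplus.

do(Price=5) replaces the equation Price <- 3*Demand + 2 with the constant Price = 5.
Supply = 2*Demand - 1  [with Demand=6]  = 11
Cost = min(Supply, Demand) + 6  [with Supply=11, Demand=6]  = 12
Revenue = max(Demand, Price) - 3  [with Demand=6, Price=5]  = 3
Tax = -2*Cost - 2  [with Cost=12]  = -26
Surplus = -3*Revenue - 3*Tax - 4  [with Revenue=3, Tax=-26]  = 65

65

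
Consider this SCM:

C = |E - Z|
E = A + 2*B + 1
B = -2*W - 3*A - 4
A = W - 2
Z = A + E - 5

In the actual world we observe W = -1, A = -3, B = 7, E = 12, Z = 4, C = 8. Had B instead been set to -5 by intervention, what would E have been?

The intervention breaks the incoming arrows to B: B = -2*W - 3*A - 4 no longer applies, and B = -5.
A = W - 2  [with W=-1]  = -3
E = A + 2*B + 1  [with A=-3, B=-5]  = -12

-12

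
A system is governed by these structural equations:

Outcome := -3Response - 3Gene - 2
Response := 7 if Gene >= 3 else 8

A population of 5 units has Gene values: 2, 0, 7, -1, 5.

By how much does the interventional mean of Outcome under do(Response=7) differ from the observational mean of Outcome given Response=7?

do(Response=7) breaks Response's dependence on Gene. With Response=7 fixed, Outcome across the units is -29, -23, -44, -20, -38, mean -30.8.
Conditioning on Response=7 selects the 2 unit(s) with Gene ∈ {7, 5}. Their Outcome values: -44, -38. Mean = -41.
Difference = -30.8 − (-41) = 10.2.

10.2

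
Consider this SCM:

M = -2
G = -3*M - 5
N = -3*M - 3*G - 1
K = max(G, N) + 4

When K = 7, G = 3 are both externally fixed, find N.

Setting K = 7, G = 3 by intervention discards those variables' equations.
N = -3*M - 3*G - 1  [with M=-2, G=3]  = -4

-4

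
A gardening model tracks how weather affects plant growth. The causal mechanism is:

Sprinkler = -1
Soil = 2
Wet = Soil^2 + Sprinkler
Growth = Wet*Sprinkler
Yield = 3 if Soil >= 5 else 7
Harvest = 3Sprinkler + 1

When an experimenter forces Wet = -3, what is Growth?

3

The intervention breaks the incoming arrows to Wet: Wet = Soil^2 + Sprinkler no longer applies, and Wet = -3.
Growth = Wet*Sprinkler  [with Wet=-3, Sprinkler=-1]  = 3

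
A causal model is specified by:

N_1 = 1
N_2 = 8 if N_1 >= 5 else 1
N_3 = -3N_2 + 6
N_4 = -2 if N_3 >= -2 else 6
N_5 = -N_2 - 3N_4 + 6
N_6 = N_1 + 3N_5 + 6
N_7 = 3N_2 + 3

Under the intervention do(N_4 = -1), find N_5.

Intervening sets N_4 = -1 and removes its equation (N_4 = -2 if N_3 >= -2 else 6).
N_2 = 8 if N_1 >= 5 else 1  [with N_1=1]  = 1
N_5 = -N_2 - 3N_4 + 6  [with N_2=1, N_4=-1]  = 8

8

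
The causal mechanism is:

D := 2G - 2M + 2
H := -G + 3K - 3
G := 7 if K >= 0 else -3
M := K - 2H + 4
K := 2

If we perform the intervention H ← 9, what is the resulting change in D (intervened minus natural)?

do(H=9) replaces the equation H := -G + 3K - 3 with the constant H = 9.
G = 7 if K >= 0 else -3  [with K=2]  = 7
M = K - 2H + 4  [with K=2, H=9]  = -12
D = 2G - 2M + 2  [with G=7, M=-12]  = 40
Without intervention: G = 7 if K >= 0 else -3  [with K=2]  = 7; H = -G + 3K - 3  [with G=7, K=2]  = -4; M = K - 2H + 4  [with K=2, H=-4]  = 14; D = 2G - 2M + 2  [with G=7, M=14]  = -12.
Change = 40 − (-12) = 52.

52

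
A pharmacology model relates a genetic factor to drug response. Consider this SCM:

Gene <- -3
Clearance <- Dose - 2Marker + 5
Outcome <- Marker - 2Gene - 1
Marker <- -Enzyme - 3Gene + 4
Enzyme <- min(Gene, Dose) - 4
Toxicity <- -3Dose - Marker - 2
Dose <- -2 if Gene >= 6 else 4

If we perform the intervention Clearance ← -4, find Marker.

20

do(Clearance=-4) replaces the equation Clearance <- Dose - 2Marker + 5 with the constant Clearance = -4.
No directed path runs from Clearance to Marker, so Marker keeps its natural value.
Dose = -2 if Gene >= 6 else 4  [with Gene=-3]  = 4
Enzyme = min(Gene, Dose) - 4  [with Gene=-3, Dose=4]  = -7
Marker = -Enzyme - 3Gene + 4  [with Enzyme=-7, Gene=-3]  = 20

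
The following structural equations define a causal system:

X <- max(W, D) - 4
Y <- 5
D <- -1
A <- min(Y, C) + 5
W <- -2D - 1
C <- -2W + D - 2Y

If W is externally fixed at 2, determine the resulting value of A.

-10

The intervention breaks the incoming arrows to W: W <- -2D - 1 no longer applies, and W = 2.
C = -2W + D - 2Y  [with W=2, D=-1, Y=5]  = -15
A = min(Y, C) + 5  [with Y=5, C=-15]  = -10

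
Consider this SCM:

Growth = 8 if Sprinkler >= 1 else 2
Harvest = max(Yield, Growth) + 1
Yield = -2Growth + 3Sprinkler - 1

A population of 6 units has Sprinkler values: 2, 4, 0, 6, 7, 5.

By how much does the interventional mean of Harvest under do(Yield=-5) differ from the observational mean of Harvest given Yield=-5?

2

Under do(Yield=-5), Yield's equation is replaced by Yield=-5 for every unit. Per-unit Harvest: 9, 9, 3, 9, 9, 9. Mean = 8.
Observing Yield=-5 restricts to units where Yield's equation naturally yields -5: Sprinkler ∈ {4, 0}. In that subpopulation Harvest = 9, 3, mean 6.
Difference = 8 − 6 = 2.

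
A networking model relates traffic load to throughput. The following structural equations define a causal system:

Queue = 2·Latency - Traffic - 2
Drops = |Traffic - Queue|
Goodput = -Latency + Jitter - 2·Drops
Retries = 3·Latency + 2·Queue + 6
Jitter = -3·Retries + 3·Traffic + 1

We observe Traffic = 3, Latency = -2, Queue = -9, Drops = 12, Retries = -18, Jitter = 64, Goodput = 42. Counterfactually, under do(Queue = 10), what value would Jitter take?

-50

The intervention breaks the incoming arrows to Queue: Queue = 2·Latency - Traffic - 2 no longer applies, and Queue = 10.
Retries = 3·Latency + 2·Queue + 6  [with Latency=-2, Queue=10]  = 20
Jitter = -3·Retries + 3·Traffic + 1  [with Retries=20, Traffic=3]  = -50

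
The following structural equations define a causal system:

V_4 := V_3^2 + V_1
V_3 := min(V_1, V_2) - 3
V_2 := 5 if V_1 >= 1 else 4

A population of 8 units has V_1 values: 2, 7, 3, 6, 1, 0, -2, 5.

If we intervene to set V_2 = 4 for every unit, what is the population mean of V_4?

8

The intervention sets V_2=4 in all 8 units regardless of V_1. Recomputing V_4 per unit gives 3, 8, 3, 7, 5, 9, 23, 6; average 8.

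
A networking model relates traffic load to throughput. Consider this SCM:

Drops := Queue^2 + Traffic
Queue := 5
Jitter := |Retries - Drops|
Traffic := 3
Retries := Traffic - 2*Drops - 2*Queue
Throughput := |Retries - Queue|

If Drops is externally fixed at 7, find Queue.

Under do(Drops=7), the mechanism Drops := Queue^2 + Traffic is discarded; Drops is fixed at 7.
Since Queue is not a descendant of the intervened variable, it is unaffected.

5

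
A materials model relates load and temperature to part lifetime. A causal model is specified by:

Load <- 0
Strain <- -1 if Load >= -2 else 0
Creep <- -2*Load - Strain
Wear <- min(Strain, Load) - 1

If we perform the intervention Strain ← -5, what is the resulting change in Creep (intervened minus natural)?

The intervention breaks the incoming arrows to Strain: Strain <- -1 if Load >= -2 else 0 no longer applies, and Strain = -5.
Creep = -2*Load - Strain  [with Load=0, Strain=-5]  = 5
Without intervention: Strain = -1 if Load >= -2 else 0  [with Load=0]  = -1; Creep = -2*Load - Strain  [with Load=0, Strain=-1]  = 1.
Change = 5 − 1 = 4.

4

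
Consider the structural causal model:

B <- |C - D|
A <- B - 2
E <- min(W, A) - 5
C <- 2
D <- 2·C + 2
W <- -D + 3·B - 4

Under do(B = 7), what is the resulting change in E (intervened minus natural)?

The intervention breaks the incoming arrows to B: B <- |C - D| no longer applies, and B = 7.
D = 2·C + 2  [with C=2]  = 6
W = -D + 3·B - 4  [with D=6, B=7]  = 11
A = B - 2  [with B=7]  = 5
E = min(W, A) - 5  [with W=11, A=5]  = 0
Without intervention: D = 2·C + 2  [with C=2]  = 6; B = |C - D|  [with C=2, D=6]  = 4; W = -D + 3·B - 4  [with D=6, B=4]  = 2; A = B - 2  [with B=4]  = 2; E = min(W, A) - 5  [with W=2, A=2]  = -3.
Change = 0 − (-3) = 3.

3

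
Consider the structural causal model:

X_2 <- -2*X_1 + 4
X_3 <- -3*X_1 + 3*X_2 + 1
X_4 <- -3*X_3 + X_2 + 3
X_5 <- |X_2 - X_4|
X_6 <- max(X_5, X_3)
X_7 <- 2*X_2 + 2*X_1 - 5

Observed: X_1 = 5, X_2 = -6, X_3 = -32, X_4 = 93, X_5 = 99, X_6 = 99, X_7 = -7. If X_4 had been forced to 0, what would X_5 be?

6

Intervening sets X_4 = 0 and removes its equation (X_4 <- -3*X_3 + X_2 + 3).
X_2 = -2*X_1 + 4  [with X_1=5]  = -6
X_5 = |X_2 - X_4|  [with X_2=-6, X_4=0]  = 6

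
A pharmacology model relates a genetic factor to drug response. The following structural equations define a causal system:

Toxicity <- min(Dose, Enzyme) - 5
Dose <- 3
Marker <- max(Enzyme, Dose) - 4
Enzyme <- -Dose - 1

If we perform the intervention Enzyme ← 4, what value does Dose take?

3

Under do(Enzyme=4), the mechanism Enzyme <- -Dose - 1 is discarded; Enzyme is fixed at 4.
Dose is not downstream of the intervention, so its value is determined by the original equations.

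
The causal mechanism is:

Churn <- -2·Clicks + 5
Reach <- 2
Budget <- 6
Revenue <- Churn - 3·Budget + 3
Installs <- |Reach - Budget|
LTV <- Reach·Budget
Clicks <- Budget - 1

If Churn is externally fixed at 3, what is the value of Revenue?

The intervention breaks the incoming arrows to Churn: Churn <- -2·Clicks + 5 no longer applies, and Churn = 3.
Revenue = Churn - 3·Budget + 3  [with Churn=3, Budget=6]  = -12

-12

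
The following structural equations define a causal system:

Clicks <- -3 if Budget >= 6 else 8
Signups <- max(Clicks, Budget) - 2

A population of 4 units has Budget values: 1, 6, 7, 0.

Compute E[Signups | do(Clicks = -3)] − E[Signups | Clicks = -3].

-3

Every unit gets Clicks=-3 under the intervention. Signups values become -1, 4, 5, -2; E[Signups|do(Clicks=-3)] = 1.5.
Observing Clicks=-3 restricts to units where Clicks's equation naturally yields -3: Budget ∈ {6, 7}. In that subpopulation Signups = 4, 5, mean 4.5.
Difference = 1.5 − 4.5 = -3.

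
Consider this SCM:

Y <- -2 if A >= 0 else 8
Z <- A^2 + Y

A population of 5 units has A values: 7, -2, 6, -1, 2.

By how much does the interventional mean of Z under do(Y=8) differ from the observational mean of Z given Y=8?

16.3

do(Y=8) breaks Y's dependence on A. With Y=8 fixed, Z across the units is 57, 12, 44, 9, 12, mean 26.8.
Observing Y=8 restricts to units where Y's equation naturally yields 8: A ∈ {-2, -1}. In that subpopulation Z = 12, 9, mean 10.5.
Difference = 26.8 − 10.5 = 16.3.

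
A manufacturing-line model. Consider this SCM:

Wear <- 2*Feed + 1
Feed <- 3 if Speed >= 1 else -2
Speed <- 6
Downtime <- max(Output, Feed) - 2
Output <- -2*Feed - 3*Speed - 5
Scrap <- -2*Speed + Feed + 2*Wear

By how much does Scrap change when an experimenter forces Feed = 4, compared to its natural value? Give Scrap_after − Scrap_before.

5

Under do(Feed=4), the mechanism Feed <- 3 if Speed >= 1 else -2 is discarded; Feed is fixed at 4.
Wear = 2*Feed + 1  [with Feed=4]  = 9
Scrap = -2*Speed + Feed + 2*Wear  [with Speed=6, Feed=4, Wear=9]  = 10
Without intervention: Feed = 3 if Speed >= 1 else -2  [with Speed=6]  = 3; Wear = 2*Feed + 1  [with Feed=3]  = 7; Scrap = -2*Speed + Feed + 2*Wear  [with Speed=6, Feed=3, Wear=7]  = 5.
Change = 10 − 5 = 5.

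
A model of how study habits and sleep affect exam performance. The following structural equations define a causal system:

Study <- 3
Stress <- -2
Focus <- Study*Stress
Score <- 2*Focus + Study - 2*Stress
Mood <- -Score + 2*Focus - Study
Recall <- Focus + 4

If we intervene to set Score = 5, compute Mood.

Intervening sets Score = 5 and removes its equation (Score <- 2*Focus + Study - 2*Stress).
Focus = Study*Stress  [with Study=3, Stress=-2]  = -6
Mood = -Score + 2*Focus - Study  [with Score=5, Focus=-6, Study=3]  = -20

-20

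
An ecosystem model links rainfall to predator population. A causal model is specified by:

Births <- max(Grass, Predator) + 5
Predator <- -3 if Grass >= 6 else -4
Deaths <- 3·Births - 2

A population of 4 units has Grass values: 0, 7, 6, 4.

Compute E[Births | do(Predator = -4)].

Under do(Predator=-4), Predator's equation is replaced by Predator=-4 for every unit. Per-unit Births: 5, 12, 11, 9. Mean = 9.25.

9.25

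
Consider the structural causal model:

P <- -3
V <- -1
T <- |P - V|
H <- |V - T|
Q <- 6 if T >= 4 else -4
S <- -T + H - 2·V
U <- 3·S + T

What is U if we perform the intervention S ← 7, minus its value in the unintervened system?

Intervening sets S = 7 and removes its equation (S <- -T + H - 2·V).
T = |P - V|  [with P=-3, V=-1]  = 2
U = 3·S + T  [with S=7, T=2]  = 23
Without intervention: T = |P - V|  [with P=-3, V=-1]  = 2; H = |V - T|  [with V=-1, T=2]  = 3; S = -T + H - 2·V  [with T=2, H=3, V=-1]  = 3; U = 3·S + T  [with S=3, T=2]  = 11.
Change = 23 − 11 = 12.

12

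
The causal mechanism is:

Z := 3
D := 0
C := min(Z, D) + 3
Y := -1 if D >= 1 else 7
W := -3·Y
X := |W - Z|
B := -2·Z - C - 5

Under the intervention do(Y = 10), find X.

Under do(Y=10), the mechanism Y := -1 if D >= 1 else 7 is discarded; Y is fixed at 10.
W = -3·Y  [with Y=10]  = -30
X = |W - Z|  [with W=-30, Z=3]  = 33

33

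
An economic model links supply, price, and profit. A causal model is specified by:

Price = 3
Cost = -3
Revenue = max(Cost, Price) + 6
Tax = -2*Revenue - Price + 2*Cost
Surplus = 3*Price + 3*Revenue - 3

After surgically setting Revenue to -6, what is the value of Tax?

The intervention breaks the incoming arrows to Revenue: Revenue = max(Cost, Price) + 6 no longer applies, and Revenue = -6.
Tax = -2*Revenue - Price + 2*Cost  [with Revenue=-6, Price=3, Cost=-3]  = 3

3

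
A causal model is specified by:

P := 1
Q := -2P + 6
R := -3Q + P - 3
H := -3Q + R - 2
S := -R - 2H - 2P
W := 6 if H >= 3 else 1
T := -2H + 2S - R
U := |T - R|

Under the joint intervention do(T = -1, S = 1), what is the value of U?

13

Under do(T = -1, S = 1), each intervened variable's structural equation is replaced by its fixed value.
Q = -2P + 6  [with P=1]  = 4
R = -3Q + P - 3  [with Q=4, P=1]  = -14
U = |T - R|  [with T=-1, R=-14]  = 13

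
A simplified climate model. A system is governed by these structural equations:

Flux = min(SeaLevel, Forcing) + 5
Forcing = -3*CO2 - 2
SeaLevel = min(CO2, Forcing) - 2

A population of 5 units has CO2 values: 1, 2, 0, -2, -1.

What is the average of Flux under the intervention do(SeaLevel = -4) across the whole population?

Every unit gets SeaLevel=-4 under the intervention. Flux values become 0, -3, 1, 1, 1; E[Flux|do(SeaLevel=-4)] = 0.

0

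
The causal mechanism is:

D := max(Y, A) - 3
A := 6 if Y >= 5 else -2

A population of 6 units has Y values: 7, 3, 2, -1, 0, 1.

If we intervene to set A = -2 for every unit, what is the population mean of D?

The intervention sets A=-2 in all 6 units regardless of Y. Recomputing D per unit gives 4, 0, -1, -4, -3, -2; average -1.

-1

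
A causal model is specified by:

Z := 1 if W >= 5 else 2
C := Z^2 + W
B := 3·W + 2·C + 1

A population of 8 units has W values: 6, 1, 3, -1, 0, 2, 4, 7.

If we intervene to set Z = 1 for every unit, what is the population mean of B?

Under do(Z=1), Z's equation is replaced by Z=1 for every unit. Per-unit B: 33, 8, 18, -2, 3, 13, 23, 38. Mean = 16.75.

16.75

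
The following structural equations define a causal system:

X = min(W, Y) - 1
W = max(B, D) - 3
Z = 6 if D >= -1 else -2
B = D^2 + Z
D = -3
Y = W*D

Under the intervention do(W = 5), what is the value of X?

-16

Under do(W=5), the mechanism W = max(B, D) - 3 is discarded; W is fixed at 5.
Y = W*D  [with W=5, D=-3]  = -15
X = min(W, Y) - 1  [with W=5, Y=-15]  = -16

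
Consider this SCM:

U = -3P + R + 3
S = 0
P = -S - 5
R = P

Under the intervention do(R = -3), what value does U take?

15

The intervention breaks the incoming arrows to R: R = P no longer applies, and R = -3.
P = -S - 5  [with S=0]  = -5
U = -3P + R + 3  [with P=-5, R=-3]  = 15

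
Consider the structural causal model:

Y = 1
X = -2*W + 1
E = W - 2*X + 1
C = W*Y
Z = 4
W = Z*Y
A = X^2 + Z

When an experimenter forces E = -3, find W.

4

Intervening sets E = -3 and removes its equation (E = W - 2*X + 1).
W is not downstream of the intervention, so its value is determined by the original equations.
W = Z*Y  [with Z=4, Y=1]  = 4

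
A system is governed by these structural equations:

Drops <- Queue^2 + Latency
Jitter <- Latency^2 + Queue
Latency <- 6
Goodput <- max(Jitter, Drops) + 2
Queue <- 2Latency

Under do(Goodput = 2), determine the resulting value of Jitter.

48

The intervention breaks the incoming arrows to Goodput: Goodput <- max(Jitter, Drops) + 2 no longer applies, and Goodput = 2.
Since Jitter is not a descendant of the intervened variable, it is unaffected.
Queue = 2Latency  [with Latency=6]  = 12
Jitter = Latency^2 + Queue  [with Latency=6, Queue=12]  = 48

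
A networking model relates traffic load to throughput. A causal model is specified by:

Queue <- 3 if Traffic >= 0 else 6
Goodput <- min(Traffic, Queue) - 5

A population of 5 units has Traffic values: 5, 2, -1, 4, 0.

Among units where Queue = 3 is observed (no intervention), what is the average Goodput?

-3

Conditioning on Queue=3 selects the 4 unit(s) with Traffic ∈ {5, 2, 4, 0}. Their Goodput values: -2, -3, -2, -5. Mean = -3.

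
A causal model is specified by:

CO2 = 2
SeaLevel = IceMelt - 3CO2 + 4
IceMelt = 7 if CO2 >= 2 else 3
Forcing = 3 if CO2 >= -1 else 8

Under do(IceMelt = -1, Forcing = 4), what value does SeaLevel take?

-3

The joint intervention fixes IceMelt = -1, Forcing = 4, removing each variable's own equation.
SeaLevel = IceMelt - 3CO2 + 4  [with IceMelt=-1, CO2=2]  = -3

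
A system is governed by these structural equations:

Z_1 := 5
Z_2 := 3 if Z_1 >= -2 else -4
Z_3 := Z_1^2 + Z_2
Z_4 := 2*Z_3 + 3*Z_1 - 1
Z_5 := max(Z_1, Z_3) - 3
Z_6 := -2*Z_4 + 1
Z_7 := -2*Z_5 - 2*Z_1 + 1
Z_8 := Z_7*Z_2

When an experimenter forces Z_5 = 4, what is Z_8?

do(Z_5=4) replaces the equation Z_5 := max(Z_1, Z_3) - 3 with the constant Z_5 = 4.
Z_2 = 3 if Z_1 >= -2 else -4  [with Z_1=5]  = 3
Z_7 = -2*Z_5 - 2*Z_1 + 1  [with Z_5=4, Z_1=5]  = -17
Z_8 = Z_7*Z_2  [with Z_7=-17, Z_2=3]  = -51

-51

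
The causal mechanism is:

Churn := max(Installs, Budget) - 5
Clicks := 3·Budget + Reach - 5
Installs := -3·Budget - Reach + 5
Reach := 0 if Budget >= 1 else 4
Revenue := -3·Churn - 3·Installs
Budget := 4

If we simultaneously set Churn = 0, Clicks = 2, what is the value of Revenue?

The joint intervention fixes Churn = 0, Clicks = 2, removing each variable's own equation.
Reach = 0 if Budget >= 1 else 4  [with Budget=4]  = 0
Installs = -3·Budget - Reach + 5  [with Budget=4, Reach=0]  = -7
Revenue = -3·Churn - 3·Installs  [with Churn=0, Installs=-7]  = 21

21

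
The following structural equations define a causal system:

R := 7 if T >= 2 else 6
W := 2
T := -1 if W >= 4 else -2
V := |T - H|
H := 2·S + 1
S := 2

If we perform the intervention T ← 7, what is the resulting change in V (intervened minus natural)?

-5

do(T=7) replaces the equation T := -1 if W >= 4 else -2 with the constant T = 7.
H = 2·S + 1  [with S=2]  = 5
V = |T - H|  [with T=7, H=5]  = 2
Without intervention: T = -1 if W >= 4 else -2  [with W=2]  = -2; H = 2·S + 1  [with S=2]  = 5; V = |T - H|  [with T=-2, H=5]  = 7.
Change = 2 − 7 = -5.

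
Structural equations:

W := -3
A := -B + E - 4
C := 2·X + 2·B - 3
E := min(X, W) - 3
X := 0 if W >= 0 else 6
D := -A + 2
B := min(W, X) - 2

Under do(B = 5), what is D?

Under do(B=5), the mechanism B := min(W, X) - 2 is discarded; B is fixed at 5.
X = 0 if W >= 0 else 6  [with W=-3]  = 6
E = min(X, W) - 3  [with X=6, W=-3]  = -6
A = -B + E - 4  [with B=5, E=-6]  = -15
D = -A + 2  [with A=-15]  = 17

17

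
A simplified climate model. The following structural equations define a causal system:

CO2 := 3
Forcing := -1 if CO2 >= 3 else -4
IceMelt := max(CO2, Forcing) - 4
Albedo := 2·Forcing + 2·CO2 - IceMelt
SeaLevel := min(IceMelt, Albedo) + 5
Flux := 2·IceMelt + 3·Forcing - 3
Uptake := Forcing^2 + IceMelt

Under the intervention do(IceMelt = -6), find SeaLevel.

do(IceMelt=-6) replaces the equation IceMelt := max(CO2, Forcing) - 4 with the constant IceMelt = -6.
Forcing = -1 if CO2 >= 3 else -4  [with CO2=3]  = -1
Albedo = 2·Forcing + 2·CO2 - IceMelt  [with Forcing=-1, CO2=3, IceMelt=-6]  = 10
SeaLevel = min(IceMelt, Albedo) + 5  [with IceMelt=-6, Albedo=10]  = -1

-1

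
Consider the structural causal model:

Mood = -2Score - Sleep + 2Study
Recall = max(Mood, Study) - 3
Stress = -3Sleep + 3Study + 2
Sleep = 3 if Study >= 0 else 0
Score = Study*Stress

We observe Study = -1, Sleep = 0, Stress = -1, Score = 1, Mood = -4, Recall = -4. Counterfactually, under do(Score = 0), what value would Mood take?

Intervening sets Score = 0 and removes its equation (Score = Study*Stress).
Sleep = 3 if Study >= 0 else 0  [with Study=-1]  = 0
Mood = -2Score - Sleep + 2Study  [with Score=0, Sleep=0, Study=-1]  = -2

-2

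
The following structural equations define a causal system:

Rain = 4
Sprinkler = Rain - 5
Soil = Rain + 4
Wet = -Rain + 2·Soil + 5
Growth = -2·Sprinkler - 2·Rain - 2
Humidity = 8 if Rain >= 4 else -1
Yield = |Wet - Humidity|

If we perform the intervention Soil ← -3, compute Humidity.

8

The intervention breaks the incoming arrows to Soil: Soil = Rain + 4 no longer applies, and Soil = -3.
No directed path runs from Soil to Humidity, so Humidity keeps its natural value.
Humidity = 8 if Rain >= 4 else -1  [with Rain=4]  = 8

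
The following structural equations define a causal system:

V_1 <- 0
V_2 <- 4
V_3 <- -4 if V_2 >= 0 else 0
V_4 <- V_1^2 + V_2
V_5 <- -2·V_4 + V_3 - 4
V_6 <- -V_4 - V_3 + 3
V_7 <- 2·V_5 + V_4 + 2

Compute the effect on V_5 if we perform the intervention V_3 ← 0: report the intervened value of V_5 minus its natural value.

4

do(V_3=0) replaces the equation V_3 <- -4 if V_2 >= 0 else 0 with the constant V_3 = 0.
V_4 = V_1^2 + V_2  [with V_1=0, V_2=4]  = 4
V_5 = -2·V_4 + V_3 - 4  [with V_4=4, V_3=0]  = -12
Without intervention: V_3 = -4 if V_2 >= 0 else 0  [with V_2=4]  = -4; V_4 = V_1^2 + V_2  [with V_1=0, V_2=4]  = 4; V_5 = -2·V_4 + V_3 - 4  [with V_4=4, V_3=-4]  = -16.
Change = -12 − (-16) = 4.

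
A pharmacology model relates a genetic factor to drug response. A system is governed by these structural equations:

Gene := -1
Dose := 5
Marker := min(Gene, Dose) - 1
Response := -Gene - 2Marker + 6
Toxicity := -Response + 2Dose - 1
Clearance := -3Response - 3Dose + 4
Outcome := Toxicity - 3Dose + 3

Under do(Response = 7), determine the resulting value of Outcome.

The intervention breaks the incoming arrows to Response: Response := -Gene - 2Marker + 6 no longer applies, and Response = 7.
Toxicity = -Response + 2Dose - 1  [with Response=7, Dose=5]  = 2
Outcome = Toxicity - 3Dose + 3  [with Toxicity=2, Dose=5]  = -10

-10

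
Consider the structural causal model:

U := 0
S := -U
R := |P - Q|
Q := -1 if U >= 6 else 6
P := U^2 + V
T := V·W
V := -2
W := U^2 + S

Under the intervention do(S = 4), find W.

The intervention breaks the incoming arrows to S: S := -U no longer applies, and S = 4.
W = U^2 + S  [with U=0, S=4]  = 4

4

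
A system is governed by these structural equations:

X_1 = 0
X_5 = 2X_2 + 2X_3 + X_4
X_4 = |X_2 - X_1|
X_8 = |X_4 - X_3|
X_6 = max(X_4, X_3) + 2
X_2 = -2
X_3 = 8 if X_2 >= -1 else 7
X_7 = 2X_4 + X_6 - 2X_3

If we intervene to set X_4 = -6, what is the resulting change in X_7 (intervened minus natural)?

-16

The intervention breaks the incoming arrows to X_4: X_4 = |X_2 - X_1| no longer applies, and X_4 = -6.
X_3 = 8 if X_2 >= -1 else 7  [with X_2=-2]  = 7
X_6 = max(X_4, X_3) + 2  [with X_4=-6, X_3=7]  = 9
X_7 = 2X_4 + X_6 - 2X_3  [with X_4=-6, X_6=9, X_3=7]  = -17
Without intervention: X_3 = 8 if X_2 >= -1 else 7  [with X_2=-2]  = 7; X_4 = |X_2 - X_1|  [with X_2=-2, X_1=0]  = 2; X_6 = max(X_4, X_3) + 2  [with X_4=2, X_3=7]  = 9; X_7 = 2X_4 + X_6 - 2X_3  [with X_4=2, X_6=9, X_3=7]  = -1.
Change = -17 − (-1) = -16.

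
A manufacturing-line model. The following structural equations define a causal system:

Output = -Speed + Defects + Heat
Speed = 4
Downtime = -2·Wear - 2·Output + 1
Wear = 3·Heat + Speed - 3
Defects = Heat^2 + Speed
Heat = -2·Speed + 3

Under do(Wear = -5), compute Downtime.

The intervention breaks the incoming arrows to Wear: Wear = 3·Heat + Speed - 3 no longer applies, and Wear = -5.
Heat = -2·Speed + 3  [with Speed=4]  = -5
Defects = Heat^2 + Speed  [with Heat=-5, Speed=4]  = 29
Output = -Speed + Defects + Heat  [with Speed=4, Defects=29, Heat=-5]  = 20
Downtime = -2·Wear - 2·Output + 1  [with Wear=-5, Output=20]  = -29

-29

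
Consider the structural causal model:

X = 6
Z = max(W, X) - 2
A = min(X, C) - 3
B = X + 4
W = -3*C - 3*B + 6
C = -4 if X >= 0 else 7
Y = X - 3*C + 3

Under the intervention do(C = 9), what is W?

-51

Under do(C=9), the mechanism C = -4 if X >= 0 else 7 is discarded; C is fixed at 9.
B = X + 4  [with X=6]  = 10
W = -3*C - 3*B + 6  [with C=9, B=10]  = -51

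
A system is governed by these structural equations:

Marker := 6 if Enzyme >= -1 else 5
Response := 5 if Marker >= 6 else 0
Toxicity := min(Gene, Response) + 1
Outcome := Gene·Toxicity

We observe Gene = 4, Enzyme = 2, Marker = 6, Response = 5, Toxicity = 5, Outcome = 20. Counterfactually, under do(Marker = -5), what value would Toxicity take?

1

do(Marker=-5) replaces the equation Marker := 6 if Enzyme >= -1 else 5 with the constant Marker = -5.
Response = 5 if Marker >= 6 else 0  [with Marker=-5]  = 0
Toxicity = min(Gene, Response) + 1  [with Gene=4, Response=0]  = 1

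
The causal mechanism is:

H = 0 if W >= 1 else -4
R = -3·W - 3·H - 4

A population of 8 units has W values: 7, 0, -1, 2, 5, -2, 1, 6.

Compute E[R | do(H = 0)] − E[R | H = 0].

5.85

do(H=0) breaks H's dependence on W. With H=0 fixed, R across the units is -25, -4, -1, -10, -19, 2, -7, -22, mean -10.75.
E[R|H=0] averages over only the 5 units with H=0 (W = 7, 2, 5, 1, 6): R = -25, -10, -19, -7, -22, mean -16.6.
Difference = -10.75 − (-16.6) = 5.85.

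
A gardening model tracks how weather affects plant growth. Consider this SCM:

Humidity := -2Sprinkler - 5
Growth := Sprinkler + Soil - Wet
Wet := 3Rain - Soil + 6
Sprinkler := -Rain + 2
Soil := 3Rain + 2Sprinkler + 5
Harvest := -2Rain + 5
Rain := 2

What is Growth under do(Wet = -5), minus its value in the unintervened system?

6

Intervening sets Wet = -5 and removes its equation (Wet := 3Rain - Soil + 6).
Sprinkler = -Rain + 2  [with Rain=2]  = 0
Soil = 3Rain + 2Sprinkler + 5  [with Rain=2, Sprinkler=0]  = 11
Growth = Sprinkler + Soil - Wet  [with Sprinkler=0, Soil=11, Wet=-5]  = 16
Without intervention: Sprinkler = -Rain + 2  [with Rain=2]  = 0; Soil = 3Rain + 2Sprinkler + 5  [with Rain=2, Sprinkler=0]  = 11; Wet = 3Rain - Soil + 6  [with Rain=2, Soil=11]  = 1; Growth = Sprinkler + Soil - Wet  [with Sprinkler=0, Soil=11, Wet=1]  = 10.
Change = 16 − 10 = 6.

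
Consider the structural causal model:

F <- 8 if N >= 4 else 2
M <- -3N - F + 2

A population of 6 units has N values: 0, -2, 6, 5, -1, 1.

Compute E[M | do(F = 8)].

Under do(F=8), F's equation is replaced by F=8 for every unit. Per-unit M: -6, 0, -24, -21, -3, -9. Mean = -10.5.

-10.5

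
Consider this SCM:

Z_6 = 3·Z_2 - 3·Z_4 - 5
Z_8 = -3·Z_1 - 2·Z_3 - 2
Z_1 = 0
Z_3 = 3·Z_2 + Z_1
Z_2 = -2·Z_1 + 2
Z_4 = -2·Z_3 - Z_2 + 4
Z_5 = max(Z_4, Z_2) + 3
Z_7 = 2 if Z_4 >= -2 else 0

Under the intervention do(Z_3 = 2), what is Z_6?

The intervention breaks the incoming arrows to Z_3: Z_3 = 3·Z_2 + Z_1 no longer applies, and Z_3 = 2.
Z_2 = -2·Z_1 + 2  [with Z_1=0]  = 2
Z_4 = -2·Z_3 - Z_2 + 4  [with Z_3=2, Z_2=2]  = -2
Z_6 = 3·Z_2 - 3·Z_4 - 5  [with Z_2=2, Z_4=-2]  = 7

7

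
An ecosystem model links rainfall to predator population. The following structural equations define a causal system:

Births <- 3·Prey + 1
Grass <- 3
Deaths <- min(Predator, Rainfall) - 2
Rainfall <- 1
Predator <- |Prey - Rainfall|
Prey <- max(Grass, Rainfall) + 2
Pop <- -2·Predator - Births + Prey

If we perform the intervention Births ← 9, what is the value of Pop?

-12

Under do(Births=9), the mechanism Births <- 3·Prey + 1 is discarded; Births is fixed at 9.
Prey = max(Grass, Rainfall) + 2  [with Grass=3, Rainfall=1]  = 5
Predator = |Prey - Rainfall|  [with Prey=5, Rainfall=1]  = 4
Pop = -2·Predator - Births + Prey  [with Predator=4, Births=9, Prey=5]  = -12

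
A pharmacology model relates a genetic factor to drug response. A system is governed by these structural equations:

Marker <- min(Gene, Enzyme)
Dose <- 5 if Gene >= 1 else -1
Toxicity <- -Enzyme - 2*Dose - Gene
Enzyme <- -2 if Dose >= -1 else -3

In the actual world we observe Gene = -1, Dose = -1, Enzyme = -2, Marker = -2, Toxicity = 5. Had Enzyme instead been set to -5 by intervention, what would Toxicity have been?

8

do(Enzyme=-5) replaces the equation Enzyme <- -2 if Dose >= -1 else -3 with the constant Enzyme = -5.
Dose = 5 if Gene >= 1 else -1  [with Gene=-1]  = -1
Toxicity = -Enzyme - 2*Dose - Gene  [with Enzyme=-5, Dose=-1, Gene=-1]  = 8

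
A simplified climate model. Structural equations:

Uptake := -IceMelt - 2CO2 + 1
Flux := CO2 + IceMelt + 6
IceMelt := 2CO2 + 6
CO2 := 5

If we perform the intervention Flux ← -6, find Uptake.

The intervention breaks the incoming arrows to Flux: Flux := CO2 + IceMelt + 6 no longer applies, and Flux = -6.
Uptake is not downstream of the intervention, so its value is determined by the original equations.
IceMelt = 2CO2 + 6  [with CO2=5]  = 16
Uptake = -IceMelt - 2CO2 + 1  [with IceMelt=16, CO2=5]  = -25

-25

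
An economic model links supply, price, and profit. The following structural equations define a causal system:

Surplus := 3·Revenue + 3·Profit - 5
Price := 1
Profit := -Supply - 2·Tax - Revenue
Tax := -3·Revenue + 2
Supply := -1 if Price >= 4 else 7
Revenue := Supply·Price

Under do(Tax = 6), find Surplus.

-62

Under do(Tax=6), the mechanism Tax := -3·Revenue + 2 is discarded; Tax is fixed at 6.
Supply = -1 if Price >= 4 else 7  [with Price=1]  = 7
Revenue = Supply·Price  [with Supply=7, Price=1]  = 7
Profit = -Supply - 2·Tax - Revenue  [with Supply=7, Tax=6, Revenue=7]  = -26
Surplus = 3·Revenue + 3·Profit - 5  [with Revenue=7, Profit=-26]  = -62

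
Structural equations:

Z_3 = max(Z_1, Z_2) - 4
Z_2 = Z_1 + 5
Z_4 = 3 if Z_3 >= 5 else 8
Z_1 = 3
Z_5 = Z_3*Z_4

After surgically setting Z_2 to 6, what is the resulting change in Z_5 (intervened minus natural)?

do(Z_2=6) replaces the equation Z_2 = Z_1 + 5 with the constant Z_2 = 6.
Z_3 = max(Z_1, Z_2) - 4  [with Z_1=3, Z_2=6]  = 2
Z_4 = 3 if Z_3 >= 5 else 8  [with Z_3=2]  = 8
Z_5 = Z_3*Z_4  [with Z_3=2, Z_4=8]  = 16
Without intervention: Z_2 = Z_1 + 5  [with Z_1=3]  = 8; Z_3 = max(Z_1, Z_2) - 4  [with Z_1=3, Z_2=8]  = 4; Z_4 = 3 if Z_3 >= 5 else 8  [with Z_3=4]  = 8; Z_5 = Z_3*Z_4  [with Z_3=4, Z_4=8]  = 32.
Change = 16 − 32 = -16.

-16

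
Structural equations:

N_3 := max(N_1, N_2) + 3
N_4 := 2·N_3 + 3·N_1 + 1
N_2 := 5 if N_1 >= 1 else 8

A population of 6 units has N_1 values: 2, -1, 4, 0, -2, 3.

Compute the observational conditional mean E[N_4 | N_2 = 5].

26

Conditioning on N_2=5 selects the 3 unit(s) with N_1 ∈ {2, 4, 3}. Their N_4 values: 23, 29, 26. Mean = 26.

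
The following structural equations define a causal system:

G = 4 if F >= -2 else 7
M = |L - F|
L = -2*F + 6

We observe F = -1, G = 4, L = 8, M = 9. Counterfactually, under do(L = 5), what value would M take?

The intervention breaks the incoming arrows to L: L = -2*F + 6 no longer applies, and L = 5.
M = |L - F|  [with L=5, F=-1]  = 6

6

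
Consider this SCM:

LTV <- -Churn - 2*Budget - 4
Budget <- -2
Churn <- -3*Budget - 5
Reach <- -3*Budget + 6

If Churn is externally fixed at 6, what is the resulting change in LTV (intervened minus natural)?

The intervention breaks the incoming arrows to Churn: Churn <- -3*Budget - 5 no longer applies, and Churn = 6.
LTV = -Churn - 2*Budget - 4  [with Churn=6, Budget=-2]  = -6
Without intervention: Churn = -3*Budget - 5  [with Budget=-2]  = 1; LTV = -Churn - 2*Budget - 4  [with Churn=1, Budget=-2]  = -1.
Change = -6 − (-1) = -5.

-5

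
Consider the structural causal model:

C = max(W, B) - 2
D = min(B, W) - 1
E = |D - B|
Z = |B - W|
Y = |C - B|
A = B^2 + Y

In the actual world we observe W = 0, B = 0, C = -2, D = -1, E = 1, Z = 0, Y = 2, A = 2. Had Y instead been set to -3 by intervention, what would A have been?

do(Y=-3) replaces the equation Y = |C - B| with the constant Y = -3.
A = B^2 + Y  [with B=0, Y=-3]  = -3

-3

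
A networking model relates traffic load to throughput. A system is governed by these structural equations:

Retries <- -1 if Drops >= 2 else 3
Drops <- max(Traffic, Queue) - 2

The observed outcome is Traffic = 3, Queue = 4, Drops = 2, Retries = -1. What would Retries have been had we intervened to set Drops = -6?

3

The intervention breaks the incoming arrows to Drops: Drops <- max(Traffic, Queue) - 2 no longer applies, and Drops = -6.
Retries = -1 if Drops >= 2 else 3  [with Drops=-6]  = 3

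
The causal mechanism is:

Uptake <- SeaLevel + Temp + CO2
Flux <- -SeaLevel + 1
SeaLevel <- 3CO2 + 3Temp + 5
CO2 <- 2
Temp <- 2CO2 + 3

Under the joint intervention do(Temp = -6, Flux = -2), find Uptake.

-11

Setting Temp = -6, Flux = -2 by intervention discards those variables' equations.
SeaLevel = 3CO2 + 3Temp + 5  [with CO2=2, Temp=-6]  = -7
Uptake = SeaLevel + Temp + CO2  [with SeaLevel=-7, Temp=-6, CO2=2]  = -11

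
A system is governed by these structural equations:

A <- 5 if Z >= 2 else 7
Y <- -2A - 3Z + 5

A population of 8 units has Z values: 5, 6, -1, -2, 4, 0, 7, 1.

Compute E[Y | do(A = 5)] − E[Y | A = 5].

do(A=5) breaks A's dependence on Z. With A=5 fixed, Y across the units is -20, -23, -2, 1, -17, -5, -26, -8, mean -12.5.
Conditioning on A=5 selects the 4 unit(s) with Z ∈ {5, 6, 4, 7}. Their Y values: -20, -23, -17, -26. Mean = -21.5.
Difference = -12.5 − (-21.5) = 9.

9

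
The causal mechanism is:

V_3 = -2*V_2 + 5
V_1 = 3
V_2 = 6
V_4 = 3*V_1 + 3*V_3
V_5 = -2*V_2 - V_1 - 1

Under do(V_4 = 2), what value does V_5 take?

Intervening sets V_4 = 2 and removes its equation (V_4 = 3*V_1 + 3*V_3).
No directed path runs from V_4 to V_5, so V_5 keeps its natural value.
V_5 = -2*V_2 - V_1 - 1  [with V_2=6, V_1=3]  = -16

-16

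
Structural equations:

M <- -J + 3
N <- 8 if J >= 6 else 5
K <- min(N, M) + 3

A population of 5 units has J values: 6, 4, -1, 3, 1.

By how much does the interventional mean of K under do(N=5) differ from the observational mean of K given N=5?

Under do(N=5), N's equation is replaced by N=5 for every unit. Per-unit K: 0, 2, 7, 3, 5. Mean = 3.4.
Conditioning on N=5 selects the 4 unit(s) with J ∈ {4, -1, 3, 1}. Their K values: 2, 7, 3, 5. Mean = 4.25.
Difference = 3.4 − 4.25 = -0.85.

-0.85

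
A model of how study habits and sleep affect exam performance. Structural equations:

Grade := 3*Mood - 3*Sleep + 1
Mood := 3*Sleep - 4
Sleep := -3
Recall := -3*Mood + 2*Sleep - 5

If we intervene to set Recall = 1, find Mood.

Under do(Recall=1), the mechanism Recall := -3*Mood + 2*Sleep - 5 is discarded; Recall is fixed at 1.
Since Mood is not a descendant of the intervened variable, it is unaffected.
Mood = 3*Sleep - 4  [with Sleep=-3]  = -13

-13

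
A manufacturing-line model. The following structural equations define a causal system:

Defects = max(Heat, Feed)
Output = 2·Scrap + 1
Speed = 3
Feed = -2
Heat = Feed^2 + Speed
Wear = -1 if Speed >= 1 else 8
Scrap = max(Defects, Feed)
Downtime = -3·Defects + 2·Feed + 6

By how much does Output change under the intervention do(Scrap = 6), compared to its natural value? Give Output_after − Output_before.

Intervening sets Scrap = 6 and removes its equation (Scrap = max(Defects, Feed)).
Output = 2·Scrap + 1  [with Scrap=6]  = 13
Without intervention: Heat = Feed^2 + Speed  [with Feed=-2, Speed=3]  = 7; Defects = max(Heat, Feed)  [with Heat=7, Feed=-2]  = 7; Scrap = max(Defects, Feed)  [with Defects=7, Feed=-2]  = 7; Output = 2·Scrap + 1  [with Scrap=7]  = 15.
Change = 13 − 15 = -2.

-2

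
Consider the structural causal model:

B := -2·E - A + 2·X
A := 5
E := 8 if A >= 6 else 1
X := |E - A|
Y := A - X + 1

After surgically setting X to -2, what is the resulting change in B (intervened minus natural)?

do(X=-2) replaces the equation X := |E - A| with the constant X = -2.
E = 8 if A >= 6 else 1  [with A=5]  = 1
B = -2·E - A + 2·X  [with E=1, A=5, X=-2]  = -11
Without intervention: E = 8 if A >= 6 else 1  [with A=5]  = 1; X = |E - A|  [with E=1, A=5]  = 4; B = -2·E - A + 2·X  [with E=1, A=5, X=4]  = 1.
Change = -11 − 1 = -12.

-12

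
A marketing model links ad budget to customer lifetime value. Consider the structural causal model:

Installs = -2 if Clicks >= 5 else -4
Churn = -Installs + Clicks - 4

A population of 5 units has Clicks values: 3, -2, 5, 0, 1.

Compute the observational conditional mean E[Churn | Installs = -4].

Conditioning on Installs=-4 selects the 4 unit(s) with Clicks ∈ {3, -2, 0, 1}. Their Churn values: 3, -2, 0, 1. Mean = 0.5.

0.5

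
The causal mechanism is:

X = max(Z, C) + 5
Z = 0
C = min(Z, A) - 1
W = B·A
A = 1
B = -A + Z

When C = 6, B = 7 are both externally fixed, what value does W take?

7

The joint intervention fixes C = 6, B = 7, removing each variable's own equation.
W = B·A  [with B=7, A=1]  = 7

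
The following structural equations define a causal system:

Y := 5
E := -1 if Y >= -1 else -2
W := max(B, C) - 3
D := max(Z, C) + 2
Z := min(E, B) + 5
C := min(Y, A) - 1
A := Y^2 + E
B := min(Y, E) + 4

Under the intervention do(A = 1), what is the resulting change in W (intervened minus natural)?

The intervention breaks the incoming arrows to A: A := Y^2 + E no longer applies, and A = 1.
E = -1 if Y >= -1 else -2  [with Y=5]  = -1
C = min(Y, A) - 1  [with Y=5, A=1]  = 0
B = min(Y, E) + 4  [with Y=5, E=-1]  = 3
W = max(B, C) - 3  [with B=3, C=0]  = 0
Without intervention: E = -1 if Y >= -1 else -2  [with Y=5]  = -1; A = Y^2 + E  [with Y=5, E=-1]  = 24; C = min(Y, A) - 1  [with Y=5, A=24]  = 4; B = min(Y, E) + 4  [with Y=5, E=-1]  = 3; W = max(B, C) - 3  [with B=3, C=4]  = 1.
Change = 0 − 1 = -1.

-1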